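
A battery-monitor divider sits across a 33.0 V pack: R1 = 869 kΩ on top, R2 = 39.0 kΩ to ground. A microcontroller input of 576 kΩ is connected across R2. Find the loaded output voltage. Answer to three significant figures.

V_out ≈ 1.33 V

The load sits in parallel with R2: R2‖R_L = (39.0 × 576) / (39.0 + 576) = 36.53 kΩ.
V_out = 33.0 × 36.53 / (869 + 36.53) = 33.0 × 36.53/905.5 = 1.33 V.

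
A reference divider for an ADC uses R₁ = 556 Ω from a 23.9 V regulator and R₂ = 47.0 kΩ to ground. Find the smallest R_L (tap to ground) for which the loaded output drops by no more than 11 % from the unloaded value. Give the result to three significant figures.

Output resistance R_th = R₁‖R₂ = (556 × 47000)/47560 = 549.5 Ω.
The fractional drop is R_th/(R_th + R_L); requiring this ≤ 0.110 gives R_L ≥ R_th(1/0.110 − 1) = 549.5 × 8.091 = 4.45 kΩ.

R_L(min) ≈ 4.45 kΩ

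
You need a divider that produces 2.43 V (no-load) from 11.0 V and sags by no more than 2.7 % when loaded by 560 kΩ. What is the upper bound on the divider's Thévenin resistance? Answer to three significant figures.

R_th ≤ 15.5 kΩ

Loading drop = R_th/(R_th + R_L) ≤ 0.0270, so R_th ≤ R_L · ε/(1−ε) = 560 kΩ × 0.0270/0.9730 = 15.5 kΩ.
(Any R1, R2 with R2/(R1+R2) = 0.221 and R1‖R2 ≤ 15.5 kΩ will meet the spec.)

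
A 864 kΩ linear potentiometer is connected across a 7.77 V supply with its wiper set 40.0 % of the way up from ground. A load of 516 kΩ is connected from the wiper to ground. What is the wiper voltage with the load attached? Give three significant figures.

The wiper splits the pot into (1−α)R = 518.4 kΩ above and αR = 345.6 kΩ below.
Lower section ‖ load = 207.0 kΩ.
V_wiper = 7.77 × 207.0/(518.4 + 207.0) = 2.22 V.

V ≈ 2.22 V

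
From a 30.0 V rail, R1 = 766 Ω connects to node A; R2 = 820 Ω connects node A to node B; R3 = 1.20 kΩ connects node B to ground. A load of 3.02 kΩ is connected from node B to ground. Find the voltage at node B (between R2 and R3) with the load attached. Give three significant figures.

V ≈ 10.5 V

At node B, R3 is in parallel with the load: R3‖R_L = 858.8 Ω.
Below node A the resistance is R2 + (R3‖R_L) = 1679 Ω, so V_A = 30.0 × 1679/2445 = 20.60 V.
Then V_B = V_A × (R3‖R_L)/(R2 + R3‖R_L) = 20.60 × 858.8/1679 = 10.5 V.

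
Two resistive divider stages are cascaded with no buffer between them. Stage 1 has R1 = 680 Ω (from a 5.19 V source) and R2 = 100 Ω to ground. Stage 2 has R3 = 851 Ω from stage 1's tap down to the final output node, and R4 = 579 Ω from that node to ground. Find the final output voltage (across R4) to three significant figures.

Stage 2 presents R3+R4 = 1430 Ω as a load on stage 1's tap.
Stage 1's lower leg becomes R2‖(R3+R4) = 93.46 Ω, so V_mid = 5.19 × 93.46/773.5 = 0.6272 V.
Stage 2 is itself unloaded: V_out = V_mid × R4/(R3+R4) = 0.6272 × 579/1430 = 0.254 V.

V_out ≈ 0.254 V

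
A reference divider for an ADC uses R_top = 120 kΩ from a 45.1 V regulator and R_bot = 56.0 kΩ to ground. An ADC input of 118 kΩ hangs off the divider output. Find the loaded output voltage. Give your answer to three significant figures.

The load sits in parallel with R_bot: R_bot‖R_L = (56.0 × 118) / (56.0 + 118) = 37.98 kΩ.
V_out = 45.1 × 37.98 / (120 + 37.98) = 45.1 × 37.98/158.0 = 10.8 V.

V_out ≈ 10.8 V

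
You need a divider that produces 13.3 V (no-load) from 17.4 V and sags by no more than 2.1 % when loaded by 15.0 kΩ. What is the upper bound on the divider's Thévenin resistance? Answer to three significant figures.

R_th ≤ 322 Ω

Loading drop = R_th/(R_th + R_L) ≤ 0.0210, so R_th ≤ R_L · ε/(1−ε) = 15.0 kΩ × 0.0210/0.9790 = 322 Ω.
(Any R1, R2 with R2/(R1+R2) = 0.764 and R1‖R2 ≤ 322 Ω will meet the spec.)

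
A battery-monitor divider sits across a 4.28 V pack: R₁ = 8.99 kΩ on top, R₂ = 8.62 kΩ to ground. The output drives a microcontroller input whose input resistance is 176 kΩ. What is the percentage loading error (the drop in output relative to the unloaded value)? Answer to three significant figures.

2.44 %

The divider's output (Thévenin) resistance is R₁‖R₂ = 4.401 kΩ.
Fractional drop under load = R_th/(R_th + R_L) = 4.401 / (4.401 + 176) = 0.02439.
So the output falls by 2.44 %.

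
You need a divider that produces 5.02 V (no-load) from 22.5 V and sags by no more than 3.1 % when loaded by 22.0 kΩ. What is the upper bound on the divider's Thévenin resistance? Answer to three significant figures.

Loading drop = R_th/(R_th + R_L) ≤ 0.0310, so R_th ≤ R_L · ε/(1−ε) = 22.0 kΩ × 0.0310/0.9690 = 704 Ω.
(Any R1, R2 with R2/(R1+R2) = 0.223 and R1‖R2 ≤ 704 Ω will meet the spec.)

R_th ≤ 704 Ω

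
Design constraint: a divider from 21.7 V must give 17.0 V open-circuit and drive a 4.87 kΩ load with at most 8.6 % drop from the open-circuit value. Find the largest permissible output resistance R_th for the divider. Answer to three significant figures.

Loading drop = R_th/(R_th + R_L) ≤ 0.0860, so R_th ≤ R_L · ε/(1−ε) = 4.87 kΩ × 0.0860/0.9140 = 458 Ω.
(Any R1, R2 with R2/(R1+R2) = 0.783 and R1‖R2 ≤ 458 Ω will meet the spec.)

R_th ≤ 458 Ω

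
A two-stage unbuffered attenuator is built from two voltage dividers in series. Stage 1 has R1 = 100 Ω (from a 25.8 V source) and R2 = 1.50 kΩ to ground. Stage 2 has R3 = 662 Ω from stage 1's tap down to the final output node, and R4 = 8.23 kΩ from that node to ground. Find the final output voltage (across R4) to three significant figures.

Stage 2 presents R3+R4 = 8892 Ω as a load on stage 1's tap.
Stage 1's lower leg becomes R2‖(R3+R4) = 1283 Ω, so V_mid = 25.8 × 1283/1383 = 23.94 V.
Stage 2 is itself unloaded: V_out = V_mid × R4/(R3+R4) = 23.94 × 8230/8892 = 22.2 V.

V_out ≈ 22.2 V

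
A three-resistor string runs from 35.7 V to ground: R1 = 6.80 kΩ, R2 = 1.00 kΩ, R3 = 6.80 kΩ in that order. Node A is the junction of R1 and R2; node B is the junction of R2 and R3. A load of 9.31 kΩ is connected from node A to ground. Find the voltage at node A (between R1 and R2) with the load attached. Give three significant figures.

Below node A the series string R2+R3 = 7.800 kΩ sits in parallel with the 9.31 kΩ load: 4.244 kΩ.
V_A = 35.7 × 4.244/(6.80 + 4.244) = 13.7 V.

V ≈ 13.7 V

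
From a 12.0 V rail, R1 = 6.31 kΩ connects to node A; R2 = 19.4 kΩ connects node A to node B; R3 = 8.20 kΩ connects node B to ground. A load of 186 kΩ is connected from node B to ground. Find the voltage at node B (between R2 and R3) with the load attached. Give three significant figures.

At node B, R3 is in parallel with the load: R3‖R_L = 7.854 kΩ.
Below node A the resistance is R2 + (R3‖R_L) = 27.25 kΩ, so V_A = 12.0 × 27.25/33.56 = 9.744 V.
Then V_B = V_A × (R3‖R_L)/(R2 + R3‖R_L) = 9.744 × 7.854/27.25 = 2.81 V.

V ≈ 2.81 V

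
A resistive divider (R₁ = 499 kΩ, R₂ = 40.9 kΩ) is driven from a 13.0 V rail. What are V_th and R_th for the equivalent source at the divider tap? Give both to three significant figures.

V_th is the open-circuit tap voltage: 13.0 × 40.9/(499 + 40.9) = 0.985 V.
With the supply zeroed, R₁ and R₂ appear in parallel from the tap: R_th = R₁‖R₂ = (499 × 40.9)/539.9 = 37.8 kΩ.

V_th = 0.985 V, R_th = 37.8 kΩ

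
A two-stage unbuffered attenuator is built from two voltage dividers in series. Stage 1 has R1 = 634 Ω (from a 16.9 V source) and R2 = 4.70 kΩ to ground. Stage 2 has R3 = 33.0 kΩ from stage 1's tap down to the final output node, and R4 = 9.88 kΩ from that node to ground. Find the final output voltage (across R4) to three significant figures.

V_out ≈ 3.39 V

Stage 2 presents R3+R4 = 42880 Ω as a load on stage 1's tap.
Stage 1's lower leg becomes R2‖(R3+R4) = 4236 Ω, so V_mid = 16.9 × 4236/4870 = 14.70 V.
Stage 2 is itself unloaded: V_out = V_mid × R4/(R3+R4) = 14.70 × 9880/42880 = 3.39 V.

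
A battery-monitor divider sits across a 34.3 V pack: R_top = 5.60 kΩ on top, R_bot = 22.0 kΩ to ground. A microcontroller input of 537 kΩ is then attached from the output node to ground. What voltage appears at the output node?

V_out ≈ 27.1 V

The load sits in parallel with R_bot: R_bot‖R_L = (22.0 × 537) / (22.0 + 537) = 21.13 kΩ.
V_out = 34.3 × 21.13 / (5.60 + 21.13) = 34.3 × 21.13/26.73 = 27.1 V.
(Unloaded it would have been 27.3 V.)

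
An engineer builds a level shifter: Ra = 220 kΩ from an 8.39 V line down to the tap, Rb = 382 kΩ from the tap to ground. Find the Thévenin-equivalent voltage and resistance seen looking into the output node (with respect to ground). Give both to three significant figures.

V_th = 5.32 V, R_th = 140 kΩ

V_th is the open-circuit tap voltage: 8.39 × 382/(220 + 382) = 5.32 V.
With the supply zeroed, Ra and Rb appear in parallel from the tap: R_th = Ra‖Rb = (220 × 382)/602.0 = 140 kΩ.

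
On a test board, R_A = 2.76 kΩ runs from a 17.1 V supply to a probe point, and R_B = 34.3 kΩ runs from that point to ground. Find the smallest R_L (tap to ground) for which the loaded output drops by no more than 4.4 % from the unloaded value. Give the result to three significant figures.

R_L(min) ≈ 55.5 kΩ

Output resistance R_th = R_A‖R_B = (2.76 × 34.3)/37.06 = 2.554 kΩ.
The fractional drop is R_th/(R_th + R_L); requiring this ≤ 0.0440 gives R_L ≥ R_th(1/0.0440 − 1) = 2.554 × 21.73 = 55.5 kΩ.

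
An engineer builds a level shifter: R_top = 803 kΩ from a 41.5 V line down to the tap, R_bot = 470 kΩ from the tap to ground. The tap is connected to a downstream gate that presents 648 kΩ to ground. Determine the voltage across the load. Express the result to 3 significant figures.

V_out ≈ 10.5 V

The load sits in parallel with R_bot: R_bot‖R_L = (470 × 648) / (470 + 648) = 272.4 kΩ.
V_out = 41.5 × 272.4 / (803 + 272.4) = 41.5 × 272.4/1075 = 10.5 V.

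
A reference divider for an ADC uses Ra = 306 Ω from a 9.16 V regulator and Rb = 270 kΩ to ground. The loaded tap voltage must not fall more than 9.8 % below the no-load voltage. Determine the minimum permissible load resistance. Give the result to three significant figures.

Output resistance R_th = Ra‖Rb = (306 × 270000)/270300 = 305.7 Ω.
The fractional drop is R_th/(R_th + R_L); requiring this ≤ 0.0980 gives R_L ≥ R_th(1/0.0980 − 1) = 305.7 × 9.204 = 2.81 kΩ.

R_L(min) ≈ 2.81 kΩ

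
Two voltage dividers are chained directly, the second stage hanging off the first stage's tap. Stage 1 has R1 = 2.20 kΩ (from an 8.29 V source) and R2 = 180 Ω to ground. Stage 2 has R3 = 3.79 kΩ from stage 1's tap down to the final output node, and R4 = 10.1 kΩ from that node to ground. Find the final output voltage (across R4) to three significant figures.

V_out ≈ 0.451 V

Stage 2 presents R3+R4 = 13890 Ω as a load on stage 1's tap.
Stage 1's lower leg becomes R2‖(R3+R4) = 177.7 Ω, so V_mid = 8.29 × 177.7/2378 = 0.6196 V.
Stage 2 is itself unloaded: V_out = V_mid × R4/(R3+R4) = 0.6196 × 10100/13890 = 0.451 V.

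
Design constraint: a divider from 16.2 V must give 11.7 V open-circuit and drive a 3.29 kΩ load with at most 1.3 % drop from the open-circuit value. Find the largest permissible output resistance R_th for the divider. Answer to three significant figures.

R_th ≤ 43.3 Ω

Loading drop = R_th/(R_th + R_L) ≤ 0.0130, so R_th ≤ R_L · ε/(1−ε) = 3.29 kΩ × 0.0130/0.9870 = 43.3 Ω.
(Any R1, R2 with R2/(R1+R2) = 0.722 and R1‖R2 ≤ 43.3 Ω will meet the spec.)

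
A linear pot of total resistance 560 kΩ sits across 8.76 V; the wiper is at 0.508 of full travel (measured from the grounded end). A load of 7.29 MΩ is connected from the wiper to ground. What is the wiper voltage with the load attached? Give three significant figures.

The wiper splits the pot into (1−α)R = 275.5 kΩ above and αR = 284.5 kΩ below.
Lower section ‖ load = 273.8 kΩ.
V_wiper = 8.76 × 273.8/(275.5 + 273.8) = 4.37 V.

V ≈ 4.37 V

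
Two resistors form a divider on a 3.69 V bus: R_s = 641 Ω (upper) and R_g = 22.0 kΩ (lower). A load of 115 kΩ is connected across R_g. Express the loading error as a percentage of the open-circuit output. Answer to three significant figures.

The divider's output (Thévenin) resistance is R_s‖R_g = 622.9 Ω.
Fractional drop under load = R_th/(R_th + R_L) = 622.9 / (622.9 + 115000) = 0.005387.
So the output falls by 0.539 %.

0.539 %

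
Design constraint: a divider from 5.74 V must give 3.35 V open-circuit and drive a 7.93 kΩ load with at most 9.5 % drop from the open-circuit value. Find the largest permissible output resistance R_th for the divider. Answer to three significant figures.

Loading drop = R_th/(R_th + R_L) ≤ 0.0950, so R_th ≤ R_L · ε/(1−ε) = 7.93 kΩ × 0.0950/0.9050 = 832 Ω.

R_th ≤ 832 Ω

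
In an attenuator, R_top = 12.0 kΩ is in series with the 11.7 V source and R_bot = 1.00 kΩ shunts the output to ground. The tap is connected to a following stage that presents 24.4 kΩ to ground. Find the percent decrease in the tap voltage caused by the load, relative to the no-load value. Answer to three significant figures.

3.65 %

The divider's output (Thévenin) resistance is R_top‖R_bot = 0.9231 kΩ.
Fractional drop under load = R_th/(R_th + R_L) = 0.9231 / (0.9231 + 24.4) = 0.03645.
So the output falls by 3.65 %.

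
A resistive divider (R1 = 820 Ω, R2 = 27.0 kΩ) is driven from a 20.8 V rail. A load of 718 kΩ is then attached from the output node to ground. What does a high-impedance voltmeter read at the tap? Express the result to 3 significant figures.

The load sits in parallel with R2: R2‖R_L = (27000 × 718000) / (27000 + 718000) = 26020 Ω.
V_out = 20.8 × 26020 / (820 + 26020) = 20.8 × 26020/26840 = 20.2 V.

V_out ≈ 20.2 V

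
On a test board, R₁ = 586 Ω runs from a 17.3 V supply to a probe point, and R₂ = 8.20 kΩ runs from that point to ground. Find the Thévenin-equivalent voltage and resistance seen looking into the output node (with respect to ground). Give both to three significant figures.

V_th is the open-circuit tap voltage: 17.3 × 8200/(586 + 8200) = 16.1 V.
With the supply zeroed, R₁ and R₂ appear in parallel from the tap: R_th = R₁‖R₂ = (586 × 8200)/8786 = 547 Ω.

V_th = 16.1 V, R_th = 547 Ω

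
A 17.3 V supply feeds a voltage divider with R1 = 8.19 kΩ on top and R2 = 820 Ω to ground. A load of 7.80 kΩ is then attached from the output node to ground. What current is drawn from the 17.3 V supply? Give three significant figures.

I ≈ 1.94 mA

R2‖R_L = 742.0 Ω, so the source sees R1 + R2‖R_L = 8932 Ω.
I = 17.3 V / 8932 Ω = 1.94 mA.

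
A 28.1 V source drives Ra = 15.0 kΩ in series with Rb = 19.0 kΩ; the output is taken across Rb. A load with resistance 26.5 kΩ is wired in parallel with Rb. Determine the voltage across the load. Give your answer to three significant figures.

The load sits in parallel with Rb: Rb‖R_L = (19.0 × 26.5) / (19.0 + 26.5) = 11.07 kΩ.
V_out = 28.1 × 11.07 / (15.0 + 11.07) = 28.1 × 11.07/26.07 = 11.9 V.

V_out ≈ 11.9 V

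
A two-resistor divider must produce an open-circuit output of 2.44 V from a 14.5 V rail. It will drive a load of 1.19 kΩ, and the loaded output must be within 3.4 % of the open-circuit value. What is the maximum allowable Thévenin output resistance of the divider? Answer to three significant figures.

R_th ≤ 41.9 Ω

Loading drop = R_th/(R_th + R_L) ≤ 0.0340, so R_th ≤ R_L · ε/(1−ε) = 1.19 kΩ × 0.0340/0.9660 = 41.9 Ω.
(Any R1, R2 with R2/(R1+R2) = 0.168 and R1‖R2 ≤ 41.9 Ω will meet the spec.)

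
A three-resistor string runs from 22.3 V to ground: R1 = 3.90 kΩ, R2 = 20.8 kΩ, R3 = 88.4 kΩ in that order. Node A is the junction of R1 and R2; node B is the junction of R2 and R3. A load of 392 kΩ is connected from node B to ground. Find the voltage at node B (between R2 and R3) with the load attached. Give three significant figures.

At node B, R3 is in parallel with the load: R3‖R_L = 72.13 kΩ.
Below node A the resistance is R2 + (R3‖R_L) = 92.93 kΩ, so V_A = 22.3 × 92.93/96.83 = 21.40 V.
Then V_B = V_A × (R3‖R_L)/(R2 + R3‖R_L) = 21.40 × 72.13/92.93 = 16.6 V.

V ≈ 16.6 V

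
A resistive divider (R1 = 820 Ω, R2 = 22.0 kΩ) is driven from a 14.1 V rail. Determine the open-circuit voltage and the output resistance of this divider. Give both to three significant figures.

V_th = 13.6 V, R_th = 791 Ω

V_th is the open-circuit tap voltage: 14.1 × 22000/(820 + 22000) = 13.6 V.
With the supply zeroed, R1 and R2 appear in parallel from the tap: R_th = R1‖R2 = (820 × 22000)/22820 = 791 Ω.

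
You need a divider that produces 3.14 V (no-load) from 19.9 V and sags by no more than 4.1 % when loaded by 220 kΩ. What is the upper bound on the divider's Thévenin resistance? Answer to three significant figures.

R_th ≤ 9.41 kΩ

Loading drop = R_th/(R_th + R_L) ≤ 0.0410, so R_th ≤ R_L · ε/(1−ε) = 220 kΩ × 0.0410/0.9590 = 9.41 kΩ.
(Any R1, R2 with R2/(R1+R2) = 0.158 and R1‖R2 ≤ 9.41 kΩ will meet the spec.)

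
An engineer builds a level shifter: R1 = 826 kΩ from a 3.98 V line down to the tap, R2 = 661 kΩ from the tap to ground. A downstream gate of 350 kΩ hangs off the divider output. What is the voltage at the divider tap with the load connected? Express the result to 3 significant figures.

The load sits in parallel with R2: R2‖R_L = (661 × 350) / (661 + 350) = 228.8 kΩ.
V_out = 3.98 × 228.8 / (826 + 228.8) = 3.98 × 228.8/1055 = 0.863 V.
(Unloaded it would have been 1.77 V.)

V_out ≈ 0.863 V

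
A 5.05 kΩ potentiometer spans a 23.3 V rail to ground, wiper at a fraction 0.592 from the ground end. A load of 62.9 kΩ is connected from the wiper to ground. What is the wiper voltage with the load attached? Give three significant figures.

The wiper splits the pot into (1−α)R = 2.060 kΩ above and αR = 2.990 kΩ below.
Lower section ‖ load = 2.854 kΩ.
V_wiper = 23.3 × 2.854/(2.060 + 2.854) = 13.5 V.

V ≈ 13.5 V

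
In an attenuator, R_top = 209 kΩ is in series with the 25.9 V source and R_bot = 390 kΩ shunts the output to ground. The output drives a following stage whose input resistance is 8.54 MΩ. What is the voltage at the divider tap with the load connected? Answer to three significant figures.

V_out ≈ 16.6 V

The load sits in parallel with R_bot: R_bot‖R_L = (390 × 8540) / (390 + 8540) = 373.0 kΩ.
V_out = 25.9 × 373.0 / (209 + 373.0) = 25.9 × 373.0/582.0 = 16.6 V.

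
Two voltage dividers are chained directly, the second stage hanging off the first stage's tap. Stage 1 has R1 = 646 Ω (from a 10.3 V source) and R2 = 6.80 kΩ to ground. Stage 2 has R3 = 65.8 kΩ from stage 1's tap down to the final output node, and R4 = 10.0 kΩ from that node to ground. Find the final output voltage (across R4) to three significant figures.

V_out ≈ 1.23 V

Stage 2 presents R3+R4 = 75800 Ω as a load on stage 1's tap.
Stage 1's lower leg becomes R2‖(R3+R4) = 6240 Ω, so V_mid = 10.3 × 6240/6886 = 9.334 V.
Stage 2 is itself unloaded: V_out = V_mid × R4/(R3+R4) = 9.334 × 10000/75800 = 1.23 V.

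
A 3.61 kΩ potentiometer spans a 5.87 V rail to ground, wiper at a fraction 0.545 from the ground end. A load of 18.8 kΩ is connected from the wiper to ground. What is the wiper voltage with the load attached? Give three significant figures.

The wiper splits the pot into (1−α)R = 1.643 kΩ above and αR = 1.967 kΩ below.
Lower section ‖ load = 1.781 kΩ.
V_wiper = 5.87 × 1.781/(1.643 + 1.781) = 3.05 V.

V ≈ 3.05 V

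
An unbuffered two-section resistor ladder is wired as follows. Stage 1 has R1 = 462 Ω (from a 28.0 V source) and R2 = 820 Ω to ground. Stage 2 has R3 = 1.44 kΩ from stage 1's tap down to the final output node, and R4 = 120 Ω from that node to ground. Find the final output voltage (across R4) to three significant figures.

V_out ≈ 1.16 V

Stage 2 presents R3+R4 = 1560 Ω as a load on stage 1's tap.
Stage 1's lower leg becomes R2‖(R3+R4) = 537.5 Ω, so V_mid = 28.0 × 537.5/999.5 = 15.06 V.
Stage 2 is itself unloaded: V_out = V_mid × R4/(R3+R4) = 15.06 × 120/1560 = 1.16 V.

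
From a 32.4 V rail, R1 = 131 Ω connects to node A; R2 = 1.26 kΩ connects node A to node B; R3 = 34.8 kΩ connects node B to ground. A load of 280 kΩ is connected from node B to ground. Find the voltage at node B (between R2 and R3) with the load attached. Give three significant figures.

V ≈ 31.0 V

At node B, R3 is in parallel with the load: R3‖R_L = 30950 Ω.
Below node A the resistance is R2 + (R3‖R_L) = 32210 Ω, so V_A = 32.4 × 32210/32340 = 32.27 V.
Then V_B = V_A × (R3‖R_L)/(R2 + R3‖R_L) = 32.27 × 30950/32210 = 31.0 V.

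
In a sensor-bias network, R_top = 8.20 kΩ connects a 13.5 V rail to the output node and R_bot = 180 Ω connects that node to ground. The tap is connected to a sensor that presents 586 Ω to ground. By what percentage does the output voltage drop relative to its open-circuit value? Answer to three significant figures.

23.1 %

The divider's output (Thévenin) resistance is R_top‖R_bot = 176.1 Ω.
Fractional drop under load = R_th/(R_th + R_L) = 176.1 / (176.1 + 586) = 0.2311.
So the output falls by 23.1 %.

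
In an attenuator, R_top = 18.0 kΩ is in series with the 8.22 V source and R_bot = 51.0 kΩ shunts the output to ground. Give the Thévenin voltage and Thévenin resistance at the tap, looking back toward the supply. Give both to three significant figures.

V_th = 6.08 V, R_th = 13.3 kΩ

V_th is the open-circuit tap voltage: 8.22 × 51.0/(18.0 + 51.0) = 6.08 V.
With the supply zeroed, R_top and R_bot appear in parallel from the tap: R_th = R_top‖R_bot = (18.0 × 51.0)/69.00 = 13.3 kΩ.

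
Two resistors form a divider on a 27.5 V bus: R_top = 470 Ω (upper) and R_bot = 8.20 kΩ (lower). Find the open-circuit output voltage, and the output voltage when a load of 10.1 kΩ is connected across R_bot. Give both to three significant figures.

Unloaded: 26.0 V; loaded: 24.9 V

Open-circuit: V = 27.5 × 8200/(470 + 8200) = 26.0 V.
With the load, R_bot becomes R_bot‖R_L = 4526 Ω, so V = 27.5 × 4526/4996 = 24.9 V.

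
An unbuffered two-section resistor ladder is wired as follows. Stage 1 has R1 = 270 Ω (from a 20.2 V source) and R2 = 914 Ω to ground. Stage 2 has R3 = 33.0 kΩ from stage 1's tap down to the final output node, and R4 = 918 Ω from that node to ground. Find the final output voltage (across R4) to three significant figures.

V_out ≈ 0.419 V

Stage 2 presents R3+R4 = 33920 Ω as a load on stage 1's tap.
Stage 1's lower leg becomes R2‖(R3+R4) = 890.0 Ω, so V_mid = 20.2 × 890.0/1160 = 15.50 V.
Stage 2 is itself unloaded: V_out = V_mid × R4/(R3+R4) = 15.50 × 918/33920 = 0.419 V.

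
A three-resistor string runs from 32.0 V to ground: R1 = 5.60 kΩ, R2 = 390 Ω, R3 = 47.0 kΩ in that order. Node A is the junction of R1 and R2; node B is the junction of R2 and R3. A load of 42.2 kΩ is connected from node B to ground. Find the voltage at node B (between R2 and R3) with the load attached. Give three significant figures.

V ≈ 25.2 V

At node B, R3 is in parallel with the load: R3‖R_L = 22240 Ω.
Below node A the resistance is R2 + (R3‖R_L) = 22630 Ω, so V_A = 32.0 × 22630/28230 = 25.65 V.
Then V_B = V_A × (R3‖R_L)/(R2 + R3‖R_L) = 25.65 × 22240/22630 = 25.2 V.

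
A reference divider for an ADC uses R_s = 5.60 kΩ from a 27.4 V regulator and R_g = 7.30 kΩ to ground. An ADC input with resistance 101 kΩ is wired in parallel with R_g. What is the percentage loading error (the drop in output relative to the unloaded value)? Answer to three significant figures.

The divider's output (Thévenin) resistance is R_s‖R_g = 3.169 kΩ.
Fractional drop under load = R_th/(R_th + R_L) = 3.169 / (3.169 + 101) = 0.03042.
So the output falls by 3.04 %.

3.04 %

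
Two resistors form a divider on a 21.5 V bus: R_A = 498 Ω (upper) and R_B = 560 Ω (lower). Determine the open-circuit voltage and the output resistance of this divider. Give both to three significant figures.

V_th is the open-circuit tap voltage: 21.5 × 560/(498 + 560) = 11.4 V.
With the supply zeroed, R_A and R_B appear in parallel from the tap: R_th = R_A‖R_B = (498 × 560)/1058 = 264 Ω.

V_th = 11.4 V, R_th = 264 Ω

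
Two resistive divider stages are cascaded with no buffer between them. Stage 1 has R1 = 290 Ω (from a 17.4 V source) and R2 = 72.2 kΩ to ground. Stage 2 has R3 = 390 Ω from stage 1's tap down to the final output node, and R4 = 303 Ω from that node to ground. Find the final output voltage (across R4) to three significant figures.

V_out ≈ 5.35 V

Stage 2 presents R3+R4 = 693.0 Ω as a load on stage 1's tap.
Stage 1's lower leg becomes R2‖(R3+R4) = 686.4 Ω, so V_mid = 17.4 × 686.4/976.4 = 12.23 V.
Stage 2 is itself unloaded: V_out = V_mid × R4/(R3+R4) = 12.23 × 303/693.0 = 5.35 V.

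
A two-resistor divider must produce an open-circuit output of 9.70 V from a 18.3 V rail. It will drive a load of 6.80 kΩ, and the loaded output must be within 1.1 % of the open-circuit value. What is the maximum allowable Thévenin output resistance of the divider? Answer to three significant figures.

R_th ≤ 75.6 Ω

Loading drop = R_th/(R_th + R_L) ≤ 0.0110, so R_th ≤ R_L · ε/(1−ε) = 6.80 kΩ × 0.0110/0.9890 = 75.6 Ω.
(Any R1, R2 with R2/(R1+R2) = 0.530 and R1‖R2 ≤ 75.6 Ω will meet the spec.)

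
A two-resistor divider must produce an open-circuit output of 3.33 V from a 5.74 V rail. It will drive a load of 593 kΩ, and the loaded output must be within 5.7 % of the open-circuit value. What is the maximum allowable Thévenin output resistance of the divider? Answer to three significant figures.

Loading drop = R_th/(R_th + R_L) ≤ 0.0570, so R_th ≤ R_L · ε/(1−ε) = 593 kΩ × 0.0570/0.9430 = 35.8 kΩ.

R_th ≤ 35.8 kΩ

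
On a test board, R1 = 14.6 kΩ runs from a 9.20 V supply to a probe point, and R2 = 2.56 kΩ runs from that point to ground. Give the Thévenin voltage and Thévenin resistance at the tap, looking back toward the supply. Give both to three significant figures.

V_th = 1.37 V, R_th = 2.18 kΩ

V_th is the open-circuit tap voltage: 9.20 × 2.56/(14.6 + 2.56) = 1.37 V.
With the supply zeroed, R1 and R2 appear in parallel from the tap: R_th = R1‖R2 = (14.6 × 2.56)/17.16 = 2.18 kΩ.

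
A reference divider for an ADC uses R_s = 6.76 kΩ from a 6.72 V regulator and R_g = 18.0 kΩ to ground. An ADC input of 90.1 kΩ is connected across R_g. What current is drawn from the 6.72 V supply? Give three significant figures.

R_g‖R_L = 15.00 kΩ, so the source sees R_s + R_g‖R_L = 21.76 kΩ.
I = 6.72 V / 21.76 kΩ = 0.309 mA.

I ≈ 0.309 mA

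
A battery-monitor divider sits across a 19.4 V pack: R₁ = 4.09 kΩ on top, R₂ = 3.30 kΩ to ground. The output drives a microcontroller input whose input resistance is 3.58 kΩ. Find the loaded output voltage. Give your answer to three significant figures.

V_out ≈ 5.74 V

The load sits in parallel with R₂: R₂‖R_L = (3.30 × 3.58) / (3.30 + 3.58) = 1.717 kΩ.
V_out = 19.4 × 1.717 / (4.09 + 1.717) = 19.4 × 1.717/5.807 = 5.74 V.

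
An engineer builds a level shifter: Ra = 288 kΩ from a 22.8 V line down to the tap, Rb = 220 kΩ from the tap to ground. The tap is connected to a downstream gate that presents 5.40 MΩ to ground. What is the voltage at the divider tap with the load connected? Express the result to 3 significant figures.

V_out ≈ 9.65 V

The load sits in parallel with Rb: Rb‖R_L = (220 × 5400) / (220 + 5400) = 211.4 kΩ.
V_out = 22.8 × 211.4 / (288 + 211.4) = 22.8 × 211.4/499.4 = 9.65 V.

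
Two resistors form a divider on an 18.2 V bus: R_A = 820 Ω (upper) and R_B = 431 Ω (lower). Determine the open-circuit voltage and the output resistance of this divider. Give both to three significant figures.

V_th is the open-circuit tap voltage: 18.2 × 431/(820 + 431) = 6.27 V.
With the supply zeroed, R_A and R_B appear in parallel from the tap: R_th = R_A‖R_B = (820 × 431)/1251 = 283 Ω.

V_th = 6.27 V, R_th = 283 Ω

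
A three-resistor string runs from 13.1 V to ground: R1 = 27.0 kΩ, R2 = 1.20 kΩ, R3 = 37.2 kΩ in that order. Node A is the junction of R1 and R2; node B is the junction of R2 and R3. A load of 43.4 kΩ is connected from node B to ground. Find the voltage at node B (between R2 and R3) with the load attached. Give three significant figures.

At node B, R3 is in parallel with the load: R3‖R_L = 20.03 kΩ.
Below node A the resistance is R2 + (R3‖R_L) = 21.23 kΩ, so V_A = 13.1 × 21.23/48.23 = 5.767 V.
Then V_B = V_A × (R3‖R_L)/(R2 + R3‖R_L) = 5.767 × 20.03/21.23 = 5.44 V.

V ≈ 5.44 V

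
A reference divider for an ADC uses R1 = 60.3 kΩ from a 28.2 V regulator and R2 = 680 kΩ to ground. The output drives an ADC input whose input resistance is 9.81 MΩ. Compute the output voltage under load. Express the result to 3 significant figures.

The load sits in parallel with R2: R2‖R_L = (680 × 9810) / (680 + 9810) = 635.9 kΩ.
V_out = 28.2 × 635.9 / (60.3 + 635.9) = 28.2 × 635.9/696.2 = 25.8 V.

V_out ≈ 25.8 V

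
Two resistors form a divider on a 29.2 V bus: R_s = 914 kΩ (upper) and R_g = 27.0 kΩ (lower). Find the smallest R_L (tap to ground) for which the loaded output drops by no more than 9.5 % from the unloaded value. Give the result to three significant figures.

Output resistance R_th = R_s‖R_g = (914 × 27.0)/941.0 = 26.23 kΩ.
The fractional drop is R_th/(R_th + R_L); requiring this ≤ 0.0950 gives R_L ≥ R_th(1/0.0950 − 1) = 26.23 × 9.526 = 250 kΩ.

R_L(min) ≈ 250 kΩ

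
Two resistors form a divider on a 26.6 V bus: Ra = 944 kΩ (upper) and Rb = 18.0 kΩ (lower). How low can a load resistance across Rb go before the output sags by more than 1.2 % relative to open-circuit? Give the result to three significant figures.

Output resistance R_th = Ra‖Rb = (944 × 18.0)/962.0 = 17.66 kΩ.
The fractional drop is R_th/(R_th + R_L); requiring this ≤ 0.0120 gives R_L ≥ R_th(1/0.0120 − 1) = 17.66 × 82.33 = 1.45 MΩ.

R_L(min) ≈ 1.45 MΩ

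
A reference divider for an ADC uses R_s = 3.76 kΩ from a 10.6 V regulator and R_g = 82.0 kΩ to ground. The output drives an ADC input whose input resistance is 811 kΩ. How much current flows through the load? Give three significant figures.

I_L ≈ 0.0124 mA

R_g‖R_L = 74.47 kΩ; V_out = 10.6 × 74.47/78.23 = 10.09 V.
I_L = V_out / R_L = 10.09 / 811 kΩ = 0.0124 mA.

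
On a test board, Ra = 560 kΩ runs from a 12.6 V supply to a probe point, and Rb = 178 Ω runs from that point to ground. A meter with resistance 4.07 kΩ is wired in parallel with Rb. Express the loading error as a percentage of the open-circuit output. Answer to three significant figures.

4.19 %

The divider's output (Thévenin) resistance is Ra‖Rb = 177.9 Ω.
Fractional drop under load = R_th/(R_th + R_L) = 177.9 / (177.9 + 4070) = 0.04189.
So the output falls by 4.19 %.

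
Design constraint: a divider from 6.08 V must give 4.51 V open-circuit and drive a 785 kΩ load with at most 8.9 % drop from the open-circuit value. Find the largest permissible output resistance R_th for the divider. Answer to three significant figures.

R_th ≤ 76.7 kΩ

Loading drop = R_th/(R_th + R_L) ≤ 0.0890, so R_th ≤ R_L · ε/(1−ε) = 785 kΩ × 0.0890/0.9110 = 76.7 kΩ.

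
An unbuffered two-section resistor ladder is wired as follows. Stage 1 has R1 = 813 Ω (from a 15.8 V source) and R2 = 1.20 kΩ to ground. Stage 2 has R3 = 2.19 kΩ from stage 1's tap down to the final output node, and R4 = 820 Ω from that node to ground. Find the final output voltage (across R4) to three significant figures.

Stage 2 presents R3+R4 = 3010 Ω as a load on stage 1's tap.
Stage 1's lower leg becomes R2‖(R3+R4) = 858.0 Ω, so V_mid = 15.8 × 858.0/1671 = 8.113 V.
Stage 2 is itself unloaded: V_out = V_mid × R4/(R3+R4) = 8.113 × 820/3010 = 2.21 V.

V_out ≈ 2.21 V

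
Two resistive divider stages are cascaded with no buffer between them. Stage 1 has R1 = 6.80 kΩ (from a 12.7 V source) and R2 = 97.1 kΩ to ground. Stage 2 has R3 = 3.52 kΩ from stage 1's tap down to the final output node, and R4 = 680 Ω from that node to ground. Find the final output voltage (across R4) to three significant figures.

Stage 2 presents R3+R4 = 4200 Ω as a load on stage 1's tap.
Stage 1's lower leg becomes R2‖(R3+R4) = 4026 Ω, so V_mid = 12.7 × 4026/10830 = 4.723 V.
Stage 2 is itself unloaded: V_out = V_mid × R4/(R3+R4) = 4.723 × 680/4200 = 0.765 V.

V_out ≈ 0.765 V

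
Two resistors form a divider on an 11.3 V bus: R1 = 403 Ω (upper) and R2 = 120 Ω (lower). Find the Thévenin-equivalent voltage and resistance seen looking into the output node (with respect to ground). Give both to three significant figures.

V_th = 2.59 V, R_th = 92.5 Ω

V_th is the open-circuit tap voltage: 11.3 × 120/(403 + 120) = 2.59 V.
With the supply zeroed, R1 and R2 appear in parallel from the tap: R_th = R1‖R2 = (403 × 120)/523.0 = 92.5 Ω.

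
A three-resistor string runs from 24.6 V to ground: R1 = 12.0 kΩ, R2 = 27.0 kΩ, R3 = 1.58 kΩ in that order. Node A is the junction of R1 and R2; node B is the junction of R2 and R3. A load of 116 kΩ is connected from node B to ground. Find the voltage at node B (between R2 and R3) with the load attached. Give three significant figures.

At node B, R3 is in parallel with the load: R3‖R_L = 1.559 kΩ.
Below node A the resistance is R2 + (R3‖R_L) = 28.56 kΩ, so V_A = 24.6 × 28.56/40.56 = 17.32 V.
Then V_B = V_A × (R3‖R_L)/(R2 + R3‖R_L) = 17.32 × 1.559/28.56 = 0.945 V.

V ≈ 0.945 V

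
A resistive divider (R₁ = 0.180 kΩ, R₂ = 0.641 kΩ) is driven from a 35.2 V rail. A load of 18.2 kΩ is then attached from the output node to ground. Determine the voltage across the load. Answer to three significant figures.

The load sits in parallel with R₂: R₂‖R_L = (641 × 18200) / (641 + 18200) = 619.2 Ω.
V_out = 35.2 × 619.2 / (180 + 619.2) = 35.2 × 619.2/799.2 = 27.3 V.

V_out ≈ 27.3 V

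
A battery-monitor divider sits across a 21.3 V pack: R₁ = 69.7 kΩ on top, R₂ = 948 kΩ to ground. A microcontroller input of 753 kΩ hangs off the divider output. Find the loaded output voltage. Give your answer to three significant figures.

V_out ≈ 18.3 V

The load sits in parallel with R₂: R₂‖R_L = (948 × 753) / (948 + 753) = 419.7 kΩ.
V_out = 21.3 × 419.7 / (69.7 + 419.7) = 21.3 × 419.7/489.4 = 18.3 V.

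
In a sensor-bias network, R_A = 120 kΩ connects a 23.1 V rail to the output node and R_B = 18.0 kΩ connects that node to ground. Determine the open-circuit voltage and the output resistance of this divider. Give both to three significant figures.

V_th = 3.01 V, R_th = 15.7 kΩ

V_th is the open-circuit tap voltage: 23.1 × 18.0/(120 + 18.0) = 3.01 V.
With the supply zeroed, R_A and R_B appear in parallel from the tap: R_th = R_A‖R_B = (120 × 18.0)/138.0 = 15.7 kΩ.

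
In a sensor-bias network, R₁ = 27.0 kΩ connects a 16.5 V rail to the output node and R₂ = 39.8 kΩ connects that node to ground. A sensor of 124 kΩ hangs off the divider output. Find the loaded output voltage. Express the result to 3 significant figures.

V_out ≈ 8.70 V

The load sits in parallel with R₂: R₂‖R_L = (39.8 × 124) / (39.8 + 124) = 30.13 kΩ.
V_out = 16.5 × 30.13 / (27.0 + 30.13) = 16.5 × 30.13/57.13 = 8.70 V.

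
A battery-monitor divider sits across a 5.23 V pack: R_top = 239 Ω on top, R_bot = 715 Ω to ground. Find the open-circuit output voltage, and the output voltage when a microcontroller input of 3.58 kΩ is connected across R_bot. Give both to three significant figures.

Unloaded: 3.92 V; loaded: 3.73 V

Open-circuit: V = 5.23 × 715/(239 + 715) = 3.92 V.
With the load, R_bot becomes R_bot‖R_L = 596.0 Ω, so V = 5.23 × 596.0/835.0 = 3.73 V.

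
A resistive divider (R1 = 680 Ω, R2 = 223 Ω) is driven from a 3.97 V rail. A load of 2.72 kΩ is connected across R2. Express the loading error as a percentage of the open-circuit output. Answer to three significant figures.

The divider's output (Thévenin) resistance is R1‖R2 = 167.9 Ω.
Fractional drop under load = R_th/(R_th + R_L) = 167.9 / (167.9 + 2720) = 0.05815.
So the output falls by 5.81 %.

5.81 %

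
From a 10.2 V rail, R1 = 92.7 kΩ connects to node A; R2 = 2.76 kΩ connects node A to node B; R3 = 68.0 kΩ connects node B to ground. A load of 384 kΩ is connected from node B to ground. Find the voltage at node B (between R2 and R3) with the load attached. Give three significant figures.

At node B, R3 is in parallel with the load: R3‖R_L = 57.77 kΩ.
Below node A the resistance is R2 + (R3‖R_L) = 60.53 kΩ, so V_A = 10.2 × 60.53/153.2 = 4.029 V.
Then V_B = V_A × (R3‖R_L)/(R2 + R3‖R_L) = 4.029 × 57.77/60.53 = 3.85 V.

V ≈ 3.85 V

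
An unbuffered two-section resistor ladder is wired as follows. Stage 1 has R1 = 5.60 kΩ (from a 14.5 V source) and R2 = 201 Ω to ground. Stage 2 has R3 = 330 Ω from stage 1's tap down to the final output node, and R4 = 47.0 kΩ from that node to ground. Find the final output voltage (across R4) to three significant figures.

Stage 2 presents R3+R4 = 47330 Ω as a load on stage 1's tap.
Stage 1's lower leg becomes R2‖(R3+R4) = 200.2 Ω, so V_mid = 14.5 × 200.2/5800 = 0.5004 V.
Stage 2 is itself unloaded: V_out = V_mid × R4/(R3+R4) = 0.5004 × 47000/47330 = 0.497 V.

V_out ≈ 0.497 V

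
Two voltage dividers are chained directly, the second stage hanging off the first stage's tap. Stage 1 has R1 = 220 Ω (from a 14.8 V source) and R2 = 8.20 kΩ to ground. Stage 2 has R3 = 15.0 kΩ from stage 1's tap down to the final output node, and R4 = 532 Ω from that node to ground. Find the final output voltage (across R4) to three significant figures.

Stage 2 presents R3+R4 = 15530 Ω as a load on stage 1's tap.
Stage 1's lower leg becomes R2‖(R3+R4) = 5367 Ω, so V_mid = 14.8 × 5367/5587 = 14.22 V.
Stage 2 is itself unloaded: V_out = V_mid × R4/(R3+R4) = 14.22 × 532/15530 = 0.487 V.

V_out ≈ 0.487 V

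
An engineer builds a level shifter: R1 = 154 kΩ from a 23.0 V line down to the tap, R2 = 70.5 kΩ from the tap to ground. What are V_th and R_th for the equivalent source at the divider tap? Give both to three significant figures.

V_th is the open-circuit tap voltage: 23.0 × 70.5/(154 + 70.5) = 7.22 V.
With the supply zeroed, R1 and R2 appear in parallel from the tap: R_th = R1‖R2 = (154 × 70.5)/224.5 = 48.4 kΩ.

V_th = 7.22 V, R_th = 48.4 kΩ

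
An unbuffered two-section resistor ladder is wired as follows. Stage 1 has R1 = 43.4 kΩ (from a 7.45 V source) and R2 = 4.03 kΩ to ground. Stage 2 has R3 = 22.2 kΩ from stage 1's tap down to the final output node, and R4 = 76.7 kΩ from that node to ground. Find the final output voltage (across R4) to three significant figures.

V_out ≈ 0.473 V

Stage 2 presents R3+R4 = 98.90 kΩ as a load on stage 1's tap.
Stage 1's lower leg becomes R2‖(R3+R4) = 3.872 kΩ, so V_mid = 7.45 × 3.872/47.27 = 0.6103 V.
Stage 2 is itself unloaded: V_out = V_mid × R4/(R3+R4) = 0.6103 × 76.7/98.90 = 0.473 V.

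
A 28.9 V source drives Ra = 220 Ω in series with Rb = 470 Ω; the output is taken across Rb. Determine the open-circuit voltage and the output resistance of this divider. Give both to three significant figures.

V_th is the open-circuit tap voltage: 28.9 × 470/(220 + 470) = 19.7 V.
With the supply zeroed, Ra and Rb appear in parallel from the tap: R_th = Ra‖Rb = (220 × 470)/690.0 = 150 Ω.

V_th = 19.7 V, R_th = 150 Ω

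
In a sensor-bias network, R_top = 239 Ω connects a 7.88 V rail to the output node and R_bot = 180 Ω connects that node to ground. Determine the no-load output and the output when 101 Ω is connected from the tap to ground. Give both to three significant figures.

Unloaded: 3.39 V; loaded: 1.68 V

Open-circuit: V = 7.88 × 180/(239 + 180) = 3.39 V.
With the load, R_bot becomes R_bot‖R_L = 64.70 Ω, so V = 7.88 × 64.70/303.7 = 1.68 V.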